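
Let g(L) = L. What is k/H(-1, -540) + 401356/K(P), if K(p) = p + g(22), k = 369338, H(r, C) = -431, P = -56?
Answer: -92770964/7327 ≈ -12662.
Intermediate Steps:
K(p) = 22 + p (K(p) = p + 22 = 22 + p)
k/H(-1, -540) + 401356/K(P) = 369338/(-431) + 401356/(22 - 56) = 369338*(-1/431) + 401356/(-34) = -369338/431 + 401356*(-1/34) = -369338/431 - 200678/17 = -92770964/7327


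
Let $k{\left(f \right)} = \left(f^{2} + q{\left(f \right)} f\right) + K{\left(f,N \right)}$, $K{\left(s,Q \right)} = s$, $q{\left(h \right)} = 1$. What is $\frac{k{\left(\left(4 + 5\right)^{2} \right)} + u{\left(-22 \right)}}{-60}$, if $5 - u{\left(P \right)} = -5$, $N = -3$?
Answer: $- \frac{6733}{60} \approx -112.22$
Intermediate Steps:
$u{\left(P \right)} = 10$ ($u{\left(P \right)} = 5 - -5 = 5 + 5 = 10$)
$k{\left(f \right)} = f^{2} + 2 f$ ($k{\left(f \right)} = \left(f^{2} + 1 f\right) + f = \left(f^{2} + f\right) + f = \left(f + f^{2}\right) + f = f^{2} + 2 f$)
$\frac{k{\left(\left(4 + 5\right)^{2} \right)} + u{\left(-22 \right)}}{-60} = \frac{\left(4 + 5\right)^{2} \left(2 + \left(4 + 5\right)^{2}\right) + 10}{-60} = \left(9^{2} \left(2 + 9^{2}\right) + 10\right) \left(- \frac{1}{60}\right) = \left(81 \left(2 + 81\right) + 10\right) \left(- \frac{1}{60}\right) = \left(81 \cdot 83 + 10\right) \left(- \frac{1}{60}\right) = \left(6723 + 10\right) \left(- \frac{1}{60}\right) = 6733 \left(- \frac{1}{60}\right) = - \frac{6733}{60}$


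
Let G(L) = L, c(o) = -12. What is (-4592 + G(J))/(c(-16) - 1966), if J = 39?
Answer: 4553/1978 ≈ 2.3018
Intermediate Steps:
(-4592 + G(J))/(c(-16) - 1966) = (-4592 + 39)/(-12 - 1966) = -4553/(-1978) = -4553*(-1/1978) = 4553/1978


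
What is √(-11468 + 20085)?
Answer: √8617 ≈ 92.828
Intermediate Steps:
√(-11468 + 20085) = √8617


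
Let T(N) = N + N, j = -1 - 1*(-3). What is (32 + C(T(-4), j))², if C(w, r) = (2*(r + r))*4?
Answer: 4096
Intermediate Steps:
j = 2 (j = -1 + 3 = 2)
T(N) = 2*N
C(w, r) = 16*r (C(w, r) = (2*(2*r))*4 = (4*r)*4 = 16*r)
(32 + C(T(-4), j))² = (32 + 16*2)² = (32 + 32)² = 64² = 4096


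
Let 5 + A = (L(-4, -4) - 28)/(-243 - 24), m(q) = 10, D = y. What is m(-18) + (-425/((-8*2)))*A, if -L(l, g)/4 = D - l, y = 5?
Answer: -497455/4272 ≈ -116.45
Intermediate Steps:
D = 5
L(l, g) = -20 + 4*l (L(l, g) = -4*(5 - l) = -20 + 4*l)
A = -1271/267 (A = -5 + ((-20 + 4*(-4)) - 28)/(-243 - 24) = -5 + ((-20 - 16) - 28)/(-267) = -5 + (-36 - 28)*(-1/267) = -5 - 64*(-1/267) = -5 + 64/267 = -1271/267 ≈ -4.7603)
m(-18) + (-425/((-8*2)))*A = 10 - 425/((-8*2))*(-1271/267) = 10 - 425/(-16)*(-1271/267) = 10 - 425*(-1/16)*(-1271/267) = 10 + (425/16)*(-1271/267) = 10 - 540175/4272 = -497455/4272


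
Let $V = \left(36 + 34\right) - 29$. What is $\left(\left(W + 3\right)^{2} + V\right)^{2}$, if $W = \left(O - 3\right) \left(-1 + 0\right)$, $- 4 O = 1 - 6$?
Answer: $\frac{1034289}{256} \approx 4040.2$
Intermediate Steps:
$O = \frac{5}{4}$ ($O = - \frac{1 - 6}{4} = \left(- \frac{1}{4}\right) \left(-5\right) = \frac{5}{4} \approx 1.25$)
$W = \frac{7}{4}$ ($W = \left(\frac{5}{4} - 3\right) \left(-1 + 0\right) = \left(- \frac{7}{4}\right) \left(-1\right) = \frac{7}{4} \approx 1.75$)
$V = 41$ ($V = 70 - 29 = 41$)
$\left(\left(W + 3\right)^{2} + V\right)^{2} = \left(\left(\frac{7}{4} + 3\right)^{2} + 41\right)^{2} = \left(\left(\frac{19}{4}\right)^{2} + 41\right)^{2} = \left(\frac{361}{16} + 41\right)^{2} = \left(\frac{1017}{16}\right)^{2} = \frac{1034289}{256}$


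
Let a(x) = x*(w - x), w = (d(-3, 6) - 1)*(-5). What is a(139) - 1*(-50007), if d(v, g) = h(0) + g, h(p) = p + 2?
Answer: 25821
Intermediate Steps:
h(p) = 2 + p
d(v, g) = 2 + g (d(v, g) = (2 + 0) + g = 2 + g)
w = -35 (w = ((2 + 6) - 1)*(-5) = (8 - 1)*(-5) = 7*(-5) = -35)
a(x) = x*(-35 - x)
a(139) - 1*(-50007) = -1*139*(35 + 139) - 1*(-50007) = -1*139*174 + 50007 = -24186 + 50007 = 25821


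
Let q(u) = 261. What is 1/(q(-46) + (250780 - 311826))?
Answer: -1/60785 ≈ -1.6451e-5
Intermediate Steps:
1/(q(-46) + (250780 - 311826)) = 1/(261 + (250780 - 311826)) = 1/(261 - 61046) = 1/(-60785) = -1/60785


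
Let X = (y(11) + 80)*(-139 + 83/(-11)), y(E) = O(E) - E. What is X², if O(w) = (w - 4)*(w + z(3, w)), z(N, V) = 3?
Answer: 72470793616/121 ≈ 5.9893e+8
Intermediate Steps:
O(w) = (-4 + w)*(3 + w) (O(w) = (w - 4)*(w + 3) = (-4 + w)*(3 + w))
y(E) = -12 + E² - 2*E (y(E) = (-12 + E² - E) - E = -12 + E² - 2*E)
X = -269204/11 (X = ((-12 + 11² - 2*11) + 80)*(-139 + 83/(-11)) = ((-12 + 121 - 22) + 80)*(-139 + 83*(-1/11)) = (87 + 80)*(-139 - 83/11) = 167*(-1612/11) = -269204/11 ≈ -24473.)
X² = (-269204/11)² = 72470793616/121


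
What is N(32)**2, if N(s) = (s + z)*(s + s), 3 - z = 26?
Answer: 331776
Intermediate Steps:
z = -23 (z = 3 - 1*26 = 3 - 26 = -23)
N(s) = 2*s*(-23 + s) (N(s) = (s - 23)*(s + s) = (-23 + s)*(2*s) = 2*s*(-23 + s))
N(32)**2 = (2*32*(-23 + 32))**2 = (2*32*9)**2 = 576**2 = 331776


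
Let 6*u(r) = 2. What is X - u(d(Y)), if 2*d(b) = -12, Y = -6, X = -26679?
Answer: -80038/3 ≈ -26679.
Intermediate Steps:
d(b) = -6 (d(b) = (½)*(-12) = -6)
u(r) = ⅓ (u(r) = (⅙)*2 = ⅓)
X - u(d(Y)) = -26679 - 1*⅓ = -26679 - ⅓ = -80038/3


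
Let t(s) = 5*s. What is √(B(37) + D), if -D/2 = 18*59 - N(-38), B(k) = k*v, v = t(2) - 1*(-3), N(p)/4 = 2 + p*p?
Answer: 5*√397 ≈ 99.624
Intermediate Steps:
N(p) = 8 + 4*p² (N(p) = 4*(2 + p*p) = 4*(2 + p²) = 8 + 4*p²)
v = 13 (v = 5*2 - 1*(-3) = 10 + 3 = 13)
B(k) = 13*k (B(k) = k*13 = 13*k)
D = 9444 (D = -2*(18*59 - (8 + 4*(-38)²)) = -2*(1062 - (8 + 4*1444)) = -2*(1062 - (8 + 5776)) = -2*(1062 - 1*5784) = -2*(1062 - 5784) = -2*(-4722) = 9444)
√(B(37) + D) = √(13*37 + 9444) = √(481 + 9444) = √9925 = 5*√397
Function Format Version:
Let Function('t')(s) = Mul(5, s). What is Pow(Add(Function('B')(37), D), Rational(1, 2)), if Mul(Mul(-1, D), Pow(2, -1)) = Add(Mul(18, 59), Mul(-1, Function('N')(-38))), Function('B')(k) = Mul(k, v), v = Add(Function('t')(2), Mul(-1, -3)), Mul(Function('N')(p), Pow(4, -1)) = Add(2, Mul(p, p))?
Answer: Mul(5, Pow(397, Rational(1, 2))) ≈ 99.624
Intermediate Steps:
Function('N')(p) = Add(8, Mul(4, Pow(p, 2))) (Function('N')(p) = Mul(4, Add(2, Mul(p, p))) = Mul(4, Add(2, Pow(p, 2))) = Add(8, Mul(4, Pow(p, 2))))
v = 13 (v = Add(Mul(5, 2), Mul(-1, -3)) = Add(10, 3) = 13)
Function('B')(k) = Mul(13, k) (Function('B')(k) = Mul(k, 13) = Mul(13, k))
D = 9444 (D = Mul(-2, Add(Mul(18, 59), Mul(-1, Add(8, Mul(4, Pow(-38, 2)))))) = Mul(-2, Add(1062, Mul(-1, Add(8, Mul(4, 1444))))) = Mul(-2, Add(1062, Mul(-1, Add(8, 5776)))) = Mul(-2, Add(1062, Mul(-1, 5784))) = Mul(-2, Add(1062, -5784)) = Mul(-2, -4722) = 9444)
Pow(Add(Function('B')(37), D), Rational(1, 2)) = Pow(Add(Mul(13, 37), 9444), Rational(1, 2)) = Pow(Add(481, 9444), Rational(1, 2)) = Pow(9925, Rational(1, 2)) = Mul(5, Pow(397, Rational(1, 2)))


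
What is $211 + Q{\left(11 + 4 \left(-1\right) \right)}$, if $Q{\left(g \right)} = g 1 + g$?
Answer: $225$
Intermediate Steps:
$Q{\left(g \right)} = 2 g$ ($Q{\left(g \right)} = g + g = 2 g$)
$211 + Q{\left(11 + 4 \left(-1\right) \right)} = 211 + 2 \left(11 + 4 \left(-1\right)\right) = 211 + 2 \left(11 - 4\right) = 211 + 2 \cdot 7 = 211 + 14 = 225$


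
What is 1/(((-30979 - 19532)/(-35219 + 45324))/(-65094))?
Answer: 219258290/16837 ≈ 13022.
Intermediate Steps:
1/(((-30979 - 19532)/(-35219 + 45324))/(-65094)) = 1/(-50511/10105*(-1/65094)) = 1/(16837/219258290) = 219258290/16837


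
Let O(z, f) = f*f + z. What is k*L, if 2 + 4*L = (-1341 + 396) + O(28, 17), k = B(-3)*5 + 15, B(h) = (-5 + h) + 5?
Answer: 0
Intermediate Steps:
B(h) = h
O(z, f) = z + f² (O(z, f) = f² + z = z + f²)
k = 0 (k = -3*5 + 15 = -15 + 15 = 0)
L = -315/2 (L = -½ + ((-1341 + 396) + (28 + 17²))/4 = -½ + (-945 + (28 + 289))/4 = -½ + (-945 + 317)/4 = -½ + (¼)*(-628) = -½ - 157 = -315/2 ≈ -157.50)
k*L = 0*(-315/2) = 0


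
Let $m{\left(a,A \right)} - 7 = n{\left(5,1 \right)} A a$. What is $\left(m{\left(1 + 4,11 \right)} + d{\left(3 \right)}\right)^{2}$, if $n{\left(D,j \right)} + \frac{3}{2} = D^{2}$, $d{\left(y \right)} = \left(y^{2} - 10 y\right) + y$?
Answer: $\frac{6568969}{4} \approx 1.6422 \cdot 10^{6}$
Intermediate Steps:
$d{\left(y \right)} = y^{2} - 9 y$
$n{\left(D,j \right)} = - \frac{3}{2} + D^{2}$
$m{\left(a,A \right)} = 7 + \frac{47 A a}{2}$ ($m{\left(a,A \right)} = 7 + \left(- \frac{3}{2} + 5^{2}\right) A a = 7 + \left(- \frac{3}{2} + 25\right) A a = 7 + \frac{47 A}{2} a = 7 + \frac{47 A a}{2}$)
$\left(m{\left(1 + 4,11 \right)} + d{\left(3 \right)}\right)^{2} = \left(\left(7 + \frac{47}{2} \cdot 11 \left(1 + 4\right)\right) + 3 \left(-9 + 3\right)\right)^{2} = \left(\left(7 + \frac{47}{2} \cdot 11 \cdot 5\right) + 3 \left(-6\right)\right)^{2} = \left(\left(7 + \frac{2585}{2}\right) - 18\right)^{2} = \left(\frac{2599}{2} - 18\right)^{2} = \left(\frac{2563}{2}\right)^{2} = \frac{6568969}{4}$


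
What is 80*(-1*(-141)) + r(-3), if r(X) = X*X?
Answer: 11289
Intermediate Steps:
r(X) = X**2
80*(-1*(-141)) + r(-3) = 80*(-1*(-141)) + (-3)**2 = 80*141 + 9 = 11280 + 9 = 11289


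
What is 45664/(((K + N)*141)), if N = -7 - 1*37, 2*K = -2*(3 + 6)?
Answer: -45664/7473 ≈ -6.1105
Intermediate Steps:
K = -9 (K = (-2*(3 + 6))/2 = (-2*9)/2 = (½)*(-18) = -9)
N = -44 (N = -7 - 37 = -44)
45664/(((K + N)*141)) = 45664/(((-9 - 44)*141)) = 45664/((-53*141)) = 45664/(-7473) = 45664*(-1/7473) = -45664/7473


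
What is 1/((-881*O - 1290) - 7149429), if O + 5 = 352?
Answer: -1/7456426 ≈ -1.3411e-7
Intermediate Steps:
O = 347 (O = -5 + 352 = 347)
1/((-881*O - 1290) - 7149429) = 1/((-881*347 - 1290) - 7149429) = 1/((-305707 - 1290) - 7149429) = 1/(-306997 - 7149429) = 1/(-7456426) = -1/7456426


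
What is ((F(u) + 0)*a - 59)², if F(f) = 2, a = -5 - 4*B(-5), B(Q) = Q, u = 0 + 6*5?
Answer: 841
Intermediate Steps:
u = 30 (u = 0 + 30 = 30)
a = 15 (a = -5 - 4*(-5) = -5 + 20 = 15)
((F(u) + 0)*a - 59)² = ((2 + 0)*15 - 59)² = (2*15 - 59)² = (30 - 59)² = (-29)² = 841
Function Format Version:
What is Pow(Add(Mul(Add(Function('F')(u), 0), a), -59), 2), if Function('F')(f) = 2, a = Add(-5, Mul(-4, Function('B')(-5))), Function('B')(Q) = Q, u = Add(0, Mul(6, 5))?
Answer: 841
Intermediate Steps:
u = 30 (u = Add(0, 30) = 30)
a = 15 (a = Add(-5, Mul(-4, -5)) = Add(-5, 20) = 15)
Pow(Add(Mul(Add(Function('F')(u), 0), a), -59), 2) = Pow(Add(Mul(Add(2, 0), 15), -59), 2) = Pow(Add(Mul(2, 15), -59), 2) = Pow(Add(30, -59), 2) = Pow(-29, 2) = 841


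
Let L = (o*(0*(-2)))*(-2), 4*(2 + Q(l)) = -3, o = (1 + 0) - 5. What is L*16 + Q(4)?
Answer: -11/4 ≈ -2.7500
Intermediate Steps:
o = -4 (o = 1 - 5 = -4)
Q(l) = -11/4 (Q(l) = -2 + (¼)*(-3) = -2 - ¾ = -11/4)
L = 0 (L = -0*(-2)*(-2) = -4*0*(-2) = 0*(-2) = 0)
L*16 + Q(4) = 0*16 - 11/4 = 0 - 11/4 = -11/4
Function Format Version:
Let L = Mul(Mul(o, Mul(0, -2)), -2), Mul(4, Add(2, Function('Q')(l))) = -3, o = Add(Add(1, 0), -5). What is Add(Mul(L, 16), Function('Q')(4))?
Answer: Rational(-11, 4) ≈ -2.7500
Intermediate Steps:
o = -4 (o = Add(1, -5) = -4)
Function('Q')(l) = Rational(-11, 4) (Function('Q')(l) = Add(-2, Mul(Rational(1, 4), -3)) = Add(-2, Rational(-3, 4)) = Rational(-11, 4))
L = 0 (L = Mul(Mul(-4, Mul(0, -2)), -2) = Mul(Mul(-4, 0), -2) = Mul(0, -2) = 0)
Add(Mul(L, 16), Function('Q')(4)) = Add(Mul(0, 16), Rational(-11, 4)) = Add(0, Rational(-11, 4)) = Rational(-11, 4)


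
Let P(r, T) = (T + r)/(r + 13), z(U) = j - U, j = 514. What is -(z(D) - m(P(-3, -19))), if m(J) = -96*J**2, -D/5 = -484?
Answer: 36034/25 ≈ 1441.4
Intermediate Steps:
D = 2420 (D = -5*(-484) = 2420)
z(U) = 514 - U
P(r, T) = (T + r)/(13 + r)
-(z(D) - m(P(-3, -19))) = -((514 - 1*2420) - (-96)*((-19 - 3)/(13 - 3))**2) = -((514 - 2420) - (-96)*(-22/10)**2) = -(-1906 - (-96)*((1/10)*(-22))**2) = -(-1906 - (-96)*(-11/5)**2) = -(-1906 - (-96)*121/25) = -(-1906 - 1*(-11616/25)) = -(-1906 + 11616/25) = -1*(-36034/25) = 36034/25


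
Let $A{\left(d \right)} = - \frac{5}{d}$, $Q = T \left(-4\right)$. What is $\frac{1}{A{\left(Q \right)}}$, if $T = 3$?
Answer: $\frac{12}{5} \approx 2.4$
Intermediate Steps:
$Q = -12$ ($Q = 3 \left(-4\right) = -12$)
$\frac{1}{A{\left(Q \right)}} = \frac{1}{\left(-5\right) \frac{1}{-12}} = \frac{1}{\left(-5\right) \left(- \frac{1}{12}\right)} = \frac{1}{\frac{5}{12}} = \frac{12}{5}$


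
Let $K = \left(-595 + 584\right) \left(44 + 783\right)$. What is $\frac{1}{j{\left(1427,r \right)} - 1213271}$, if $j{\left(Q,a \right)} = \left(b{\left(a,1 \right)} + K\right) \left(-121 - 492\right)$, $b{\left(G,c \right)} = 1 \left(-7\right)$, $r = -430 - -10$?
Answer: $\frac{1}{4367481} \approx 2.2896 \cdot 10^{-7}$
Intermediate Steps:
$r = -420$ ($r = -430 + 10 = -420$)
$K = -9097$ ($K = \left(-11\right) 827 = -9097$)
$b{\left(G,c \right)} = -7$
$j{\left(Q,a \right)} = 5580752$ ($j{\left(Q,a \right)} = \left(-7 - 9097\right) \left(-121 - 492\right) = \left(-9104\right) \left(-613\right) = 5580752$)
$\frac{1}{j{\left(1427,r \right)} - 1213271} = \frac{1}{5580752 - 1213271} = \frac{1}{4367481}$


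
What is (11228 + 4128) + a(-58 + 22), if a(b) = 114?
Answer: 15470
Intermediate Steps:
(11228 + 4128) + a(-58 + 22) = (11228 + 4128) + 114 = 15356 + 114 = 15470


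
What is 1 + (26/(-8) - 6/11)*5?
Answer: -791/44 ≈ -17.977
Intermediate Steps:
1 + (26/(-8) - 6/11)*5 = 1 + (26*(-⅛) - 6*1/11)*5 = 1 + (-13/4 - 6/11)*5 = 1 - 167/44*5 = 1 - 835/44 = -791/44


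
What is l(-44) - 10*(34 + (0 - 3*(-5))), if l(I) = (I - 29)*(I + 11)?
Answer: 1919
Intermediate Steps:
l(I) = (-29 + I)*(11 + I)
l(-44) - 10*(34 + (0 - 3*(-5))) = (-319 + (-44)² - 18*(-44)) - 10*(34 + (0 - 3*(-5))) = (-319 + 1936 + 792) - 10*(34 + (0 + 15)) = 2409 - 10*(34 + 15) = 2409 - 10*49 = 2409 - 490 = 1919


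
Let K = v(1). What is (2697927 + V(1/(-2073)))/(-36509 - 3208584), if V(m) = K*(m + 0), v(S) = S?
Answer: -5592802670/6727077789 ≈ -0.83139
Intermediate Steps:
K = 1
V(m) = m (V(m) = 1*(m + 0) = 1*m = m)
(2697927 + V(1/(-2073)))/(-36509 - 3208584) = (2697927 + 1/(-2073))/(-36509 - 3208584) = (2697927 - 1/2073)/(-3245093) = (5592802670/2073)*(-1/3245093) = -5592802670/6727077789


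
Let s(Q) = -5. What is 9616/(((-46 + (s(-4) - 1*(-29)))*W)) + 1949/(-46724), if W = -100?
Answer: 55626273/12849100 ≈ 4.3292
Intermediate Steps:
9616/(((-46 + (s(-4) - 1*(-29)))*W)) + 1949/(-46724) = 9616/(((-46 + (-5 - 1*(-29)))*(-100))) + 1949/(-46724) = 9616/(((-46 + (-5 + 29))*(-100))) + 1949*(-1/46724) = 9616/(((-46 + 24)*(-100))) - 1949/46724 = 9616/((-22*(-100))) - 1949/46724 = 9616/2200 - 1949/46724 = 9616*(1/2200) - 1949/46724 = 1202/275 - 1949/46724 = 55626273/12849100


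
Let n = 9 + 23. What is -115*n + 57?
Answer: -3623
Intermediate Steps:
n = 32
-115*n + 57 = -115*32 + 57 = -3680 + 57 = -3623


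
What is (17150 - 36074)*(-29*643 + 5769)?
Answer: 243703272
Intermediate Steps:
(17150 - 36074)*(-29*643 + 5769) = -18924*(-18647 + 5769) = -18924*(-12878) = 243703272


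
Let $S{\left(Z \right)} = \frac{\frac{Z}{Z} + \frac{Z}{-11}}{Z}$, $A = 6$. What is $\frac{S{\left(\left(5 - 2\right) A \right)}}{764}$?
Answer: $- \frac{7}{151272} \approx -4.6274 \cdot 10^{-5}$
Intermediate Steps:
$S{\left(Z \right)} = \frac{1 - \frac{Z}{11}}{Z}$ ($S{\left(Z \right)} = \frac{1 + Z \left(- \frac{1}{11}\right)}{Z} = \frac{1 - \frac{Z}{11}}{Z}$)
$\frac{S{\left(\left(5 - 2\right) A \right)}}{764} = \frac{\frac{1}{11} \frac{1}{\left(5 - 2\right) 6} \left(11 - \left(5 - 2\right) 6\right)}{764} = \frac{11 - 3 \cdot 6}{11 \cdot 3 \cdot 6} \cdot \frac{1}{764} = \frac{11 - 18}{11 \cdot 18} \cdot \frac{1}{764} = \frac{1}{11} \cdot \frac{1}{18} \left(11 - 18\right) \frac{1}{764} = \frac{1}{11} \cdot \frac{1}{18} \left(-7\right) \frac{1}{764} = \left(- \frac{7}{198}\right) \frac{1}{764} = - \frac{7}{151272}$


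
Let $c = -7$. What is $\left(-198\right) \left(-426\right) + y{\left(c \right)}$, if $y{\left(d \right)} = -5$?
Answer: $84343$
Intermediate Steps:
$\left(-198\right) \left(-426\right) + y{\left(c \right)} = \left(-198\right) \left(-426\right) - 5 = 84348 - 5 = 84343$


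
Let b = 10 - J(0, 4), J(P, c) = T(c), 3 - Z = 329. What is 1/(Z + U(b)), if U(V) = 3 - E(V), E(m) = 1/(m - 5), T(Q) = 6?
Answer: -1/322 ≈ -0.0031056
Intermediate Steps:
Z = -326 (Z = 3 - 1*329 = 3 - 329 = -326)
J(P, c) = 6
b = 4 (b = 10 - 1*6 = 10 - 6 = 4)
E(m) = 1/(-5 + m)
U(V) = 3 - 1/(-5 + V)
1/(Z + U(b)) = 1/(-326 + (-16 + 3*4)/(-5 + 4)) = 1/(-326 + (-16 + 12)/(-1)) = 1/(-326 - 1*(-4)) = 1/(-326 + 4) = 1/(-322) = -1/322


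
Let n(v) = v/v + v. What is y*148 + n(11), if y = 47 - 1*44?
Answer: 456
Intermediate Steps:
n(v) = 1 + v
y = 3 (y = 47 - 44 = 3)
y*148 + n(11) = 3*148 + (1 + 11) = 444 + 12 = 456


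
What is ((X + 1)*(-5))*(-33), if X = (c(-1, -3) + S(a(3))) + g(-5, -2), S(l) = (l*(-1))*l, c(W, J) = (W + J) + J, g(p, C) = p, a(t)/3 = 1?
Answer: -3300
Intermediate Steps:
a(t) = 3 (a(t) = 3*1 = 3)
c(W, J) = W + 2*J (c(W, J) = (J + W) + J = W + 2*J)
S(l) = -l² (S(l) = (-l)*l = -l²)
X = -21 (X = ((-1 + 2*(-3)) - 1*3²) - 5 = ((-1 - 6) - 1*9) - 5 = (-7 - 9) - 5 = -16 - 5 = -21)
((X + 1)*(-5))*(-33) = ((-21 + 1)*(-5))*(-33) = -20*(-5)*(-33) = 100*(-33) = -3300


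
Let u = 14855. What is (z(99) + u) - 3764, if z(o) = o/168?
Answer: 621129/56 ≈ 11092.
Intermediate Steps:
z(o) = o/168 (z(o) = o*(1/168) = o/168)
(z(99) + u) - 3764 = ((1/168)*99 + 14855) - 3764 = (33/56 + 14855) - 3764 = 831913/56 - 3764 = 621129/56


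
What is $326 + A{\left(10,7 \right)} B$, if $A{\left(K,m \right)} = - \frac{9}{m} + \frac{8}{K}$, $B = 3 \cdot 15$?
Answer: $\frac{2129}{7} \approx 304.14$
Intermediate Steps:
$B = 45$
$326 + A{\left(10,7 \right)} B = 326 + \left(- \frac{9}{7} + \frac{8}{10}\right) 45 = 326 + \left(\left(-9\right) \frac{1}{7} + 8 \cdot \frac{1}{10}\right) 45 = 326 + \left(- \frac{9}{7} + \frac{4}{5}\right) 45 = 326 - \frac{153}{7} = \frac{2129}{7}$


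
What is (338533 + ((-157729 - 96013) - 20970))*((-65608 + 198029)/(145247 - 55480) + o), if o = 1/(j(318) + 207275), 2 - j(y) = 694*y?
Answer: 113367664179308/1204224305 ≈ 94142.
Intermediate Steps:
j(y) = 2 - 694*y
o = -1/13415 (o = 1/((2 - 694*318) + 207275) = 1/((2 - 220692) + 207275) = 1/(-220690 + 207275) = 1/(-13415) = -1/13415 ≈ -7.4543e-5)
(338533 + ((-157729 - 96013) - 20970))*((-65608 + 198029)/(145247 - 55480) + o) = (338533 + ((-157729 - 96013) - 20970))*((-65608 + 198029)/(145247 - 55480) - 1/13415) = (338533 + (-253742 - 20970))*(132421/89767 - 1/13415) = (338533 - 274712)*(132421*(1/89767) - 1/13415) = 63821*(132421/89767 - 1/13415) = 63821*(1776337948/1204224305) = 113367664179308/1204224305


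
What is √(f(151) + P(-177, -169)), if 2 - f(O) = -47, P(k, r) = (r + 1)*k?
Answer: √29785 ≈ 172.58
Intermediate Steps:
P(k, r) = k*(1 + r) (P(k, r) = (1 + r)*k = k*(1 + r))
f(O) = 49 (f(O) = 2 - 1*(-47) = 2 + 47 = 49)
√(f(151) + P(-177, -169)) = √(49 - 177*(1 - 169)) = √(49 - 177*(-168)) = √(49 + 29736) = √29785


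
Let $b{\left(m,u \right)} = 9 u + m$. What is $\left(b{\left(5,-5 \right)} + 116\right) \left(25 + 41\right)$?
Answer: $5016$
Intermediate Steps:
$b{\left(m,u \right)} = m + 9 u$
$\left(b{\left(5,-5 \right)} + 116\right) \left(25 + 41\right) = \left(\left(5 + 9 \left(-5\right)\right) + 116\right) \left(25 + 41\right) = \left(\left(5 - 45\right) + 116\right) 66 = \left(-40 + 116\right) 66 = 76 \cdot 66 = 5016$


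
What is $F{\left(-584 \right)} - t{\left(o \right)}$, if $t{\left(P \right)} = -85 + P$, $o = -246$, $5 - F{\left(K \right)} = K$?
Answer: $920$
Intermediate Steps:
$F{\left(K \right)} = 5 - K$
$F{\left(-584 \right)} - t{\left(o \right)} = \left(5 - -584\right) - \left(-85 - 246\right) = \left(5 + 584\right) - -331 = 589 + 331 = 920$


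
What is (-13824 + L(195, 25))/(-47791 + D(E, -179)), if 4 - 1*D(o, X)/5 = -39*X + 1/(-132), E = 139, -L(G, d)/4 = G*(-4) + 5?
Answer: 1415568/10913227 ≈ 0.12971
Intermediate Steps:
L(G, d) = -20 + 16*G (L(G, d) = -4*(G*(-4) + 5) = -4*(-4*G + 5) = -4*(5 - 4*G) = -20 + 16*G)
D(o, X) = 2645/132 + 195*X (D(o, X) = 20 - 5*(-39*X + 1/(-132)) = 20 - 5*(-39*X - 1/132) = 20 - 5*(-1/132 - 39*X) = 20 + (5/132 + 195*X) = 2645/132 + 195*X)
(-13824 + L(195, 25))/(-47791 + D(E, -179)) = (-13824 + (-20 + 16*195))/(-47791 + (2645/132 + 195*(-179))) = (-13824 + (-20 + 3120))/(-47791 + (2645/132 - 34905)) = (-13824 + 3100)/(-47791 - 4604815/132) = -10724/(-10913227/132) = -10724*(-132/10913227) = 1415568/10913227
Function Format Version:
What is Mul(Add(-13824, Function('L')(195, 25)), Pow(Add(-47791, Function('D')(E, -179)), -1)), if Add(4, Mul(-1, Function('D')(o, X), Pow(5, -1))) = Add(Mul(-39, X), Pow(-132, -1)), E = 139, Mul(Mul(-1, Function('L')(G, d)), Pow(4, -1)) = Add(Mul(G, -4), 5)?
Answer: Rational(1415568, 10913227) ≈ 0.12971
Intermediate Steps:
Function('L')(G, d) = Add(-20, Mul(16, G)) (Function('L')(G, d) = Mul(-4, Add(Mul(G, -4), 5)) = Mul(-4, Add(Mul(-4, G), 5)) = Mul(-4, Add(5, Mul(-4, G))) = Add(-20, Mul(16, G)))
Function('D')(o, X) = Add(Rational(2645, 132), Mul(195, X)) (Function('D')(o, X) = Add(20, Mul(-5, Add(Mul(-39, X), Pow(-132, -1)))) = Add(20, Mul(-5, Add(Mul(-39, X), Rational(-1, 132)))) = Add(20, Mul(-5, Add(Rational(-1, 132), Mul(-39, X)))) = Add(20, Add(Rational(5, 132), Mul(195, X))) = Add(Rational(2645, 132), Mul(195, X)))
Mul(Add(-13824, Function('L')(195, 25)), Pow(Add(-47791, Function('D')(E, -179)), -1)) = Mul(Add(-13824, Add(-20, Mul(16, 195))), Pow(Add(-47791, Add(Rational(2645, 132), Mul(195, -179))), -1)) = Mul(Add(-13824, Add(-20, 3120)), Pow(Add(-47791, Add(Rational(2645, 132), -34905)), -1)) = Mul(Add(-13824, 3100), Pow(Add(-47791, Rational(-4604815, 132)), -1)) = Mul(-10724, Pow(Rational(-10913227, 132), -1)) = Mul(-10724, Rational(-132, 10913227)) = Rational(1415568, 10913227)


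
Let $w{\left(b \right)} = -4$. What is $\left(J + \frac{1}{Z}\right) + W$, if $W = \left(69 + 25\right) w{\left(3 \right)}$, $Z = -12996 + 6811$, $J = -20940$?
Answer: $- \frac{131839461}{6185} \approx -21316.0$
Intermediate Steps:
$Z = -6185$
$W = -376$ ($W = \left(69 + 25\right) \left(-4\right) = 94 \left(-4\right) = -376$)
$\left(J + \frac{1}{Z}\right) + W = \left(-20940 + \frac{1}{-6185}\right) - 376 = \left(-20940 - \frac{1}{6185}\right) - 376 = - \frac{129513901}{6185} - 376 = - \frac{131839461}{6185}$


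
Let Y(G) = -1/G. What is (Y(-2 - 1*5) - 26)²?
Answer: 32761/49 ≈ 668.59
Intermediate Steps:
(Y(-2 - 1*5) - 26)² = (-1/(-2 - 1*5) - 26)² = (-1/(-2 - 5) - 26)² = (-1/(-7) - 26)² = (-1*(-⅐) - 26)² = (⅐ - 26)² = (-181/7)² = 32761/49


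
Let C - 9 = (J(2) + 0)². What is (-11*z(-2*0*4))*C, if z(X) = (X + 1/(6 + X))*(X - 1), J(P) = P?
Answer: 143/6 ≈ 23.833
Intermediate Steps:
C = 13 (C = 9 + (2 + 0)² = 9 + 2² = 9 + 4 = 13)
z(X) = (-1 + X)*(X + 1/(6 + X)) (z(X) = (X + 1/(6 + X))*(-1 + X) = (-1 + X)*(X + 1/(6 + X)))
(-11*z(-2*0*4))*C = -11*(-1 + (-2*0*4)³ - 5*(-2*0)*4 + 5*(-2*0*4)²)/(6 - 2*0*4)*13 = -11*(-1 + (0*4)³ - 0*4 + 5*(0*4)²)/(6 + 0*4)*13 = -11*(-1 + 0³ - 5*0 + 5*0²)/(6 + 0)*13 = -11*(-1 + 0 + 0 + 5*0)/6*13 = -11*(-1 + 0 + 0 + 0)/6*13 = -11*(-1)/6*13 = -11*(-⅙)*13 = (11/6)*13 = 143/6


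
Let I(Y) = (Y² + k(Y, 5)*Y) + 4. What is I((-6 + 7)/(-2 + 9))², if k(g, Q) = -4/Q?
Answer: 915849/60025 ≈ 15.258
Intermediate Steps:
I(Y) = 4 + Y² - 4*Y/5 (I(Y) = (Y² + (-4/5)*Y) + 4 = (Y² + (-4*⅕)*Y) + 4 = (Y² - 4*Y/5) + 4 = 4 + Y² - 4*Y/5)
I((-6 + 7)/(-2 + 9))² = (4 + ((-6 + 7)/(-2 + 9))² - 4*(-6 + 7)/(5*(-2 + 9)))² = (4 + (1/7)² - 4/(5*7))² = (4 + (1*(⅐))² - 4/(5*7))² = (4 + (⅐)² - ⅘*⅐)² = (4 + 1/49 - 4/35)² = (957/245)² = 915849/60025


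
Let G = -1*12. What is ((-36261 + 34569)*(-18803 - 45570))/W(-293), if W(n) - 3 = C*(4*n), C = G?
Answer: 12102124/1563 ≈ 7742.9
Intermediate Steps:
G = -12
C = -12
W(n) = 3 - 48*n
((-36261 + 34569)*(-18803 - 45570))/W(-293) = ((-36261 + 34569)*(-18803 - 45570))/(3 - 48*(-293)) = (-1692*(-64373))/(3 + 14064) = 108919116/14067 = 108919116*(1/14067) = 12102124/1563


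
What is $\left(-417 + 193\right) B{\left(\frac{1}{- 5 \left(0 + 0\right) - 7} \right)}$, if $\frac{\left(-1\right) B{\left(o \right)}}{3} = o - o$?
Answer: $0$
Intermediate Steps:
$B{\left(o \right)} = 0$ ($B{\left(o \right)} = - 3 \left(o - o\right) = \left(-3\right) 0 = 0$)
$\left(-417 + 193\right) B{\left(\frac{1}{- 5 \left(0 + 0\right) - 7} \right)} = \left(-417 + 193\right) 0 = \left(-224\right) 0 = 0$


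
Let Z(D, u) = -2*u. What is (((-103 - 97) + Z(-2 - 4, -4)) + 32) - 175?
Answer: -335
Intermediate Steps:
(((-103 - 97) + Z(-2 - 4, -4)) + 32) - 175 = (((-103 - 97) - 2*(-4)) + 32) - 175 = ((-200 + 8) + 32) - 175 = (-192 + 32) - 175 = -160 - 175 = -335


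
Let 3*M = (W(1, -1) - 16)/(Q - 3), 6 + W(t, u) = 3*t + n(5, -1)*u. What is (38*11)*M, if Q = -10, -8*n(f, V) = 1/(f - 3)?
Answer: 21109/104 ≈ 202.97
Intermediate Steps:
n(f, V) = -1/(8*(-3 + f)) (n(f, V) = -1/(8*(f - 3)) = -1/(8*(-3 + f)))
W(t, u) = -6 + 3*t - u/16 (W(t, u) = -6 + (3*t + (-1/(-24 + 8*5))*u) = -6 + (3*t + (-1/(-24 + 40))*u) = -6 + (3*t + (-1/16)*u) = -6 + (3*t + (-1*1/16)*u) = -6 + (3*t - u/16) = -6 + 3*t - u/16)
M = 101/208 (M = (((-6 + 3*1 - 1/16*(-1)) - 16)/(-10 - 3))/3 = (((-6 + 3 + 1/16) - 16)/(-13))/3 = ((-47/16 - 16)*(-1/13))/3 = (-303/16*(-1/13))/3 = (1/3)*(303/208) = 101/208 ≈ 0.48558)
(38*11)*M = (38*11)*(101/208) = 418*(101/208) = 21109/104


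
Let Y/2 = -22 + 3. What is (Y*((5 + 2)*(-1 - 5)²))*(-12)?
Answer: 114912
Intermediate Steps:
Y = -38 (Y = 2*(-22 + 3) = 2*(-19) = -38)
(Y*((5 + 2)*(-1 - 5)²))*(-12) = -38*(5 + 2)*(-1 - 5)²*(-12) = -266*(-6)²*(-12) = -266*36*(-12) = -38*252*(-12) = -9576*(-12) = 114912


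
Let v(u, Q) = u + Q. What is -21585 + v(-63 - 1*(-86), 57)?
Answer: -21505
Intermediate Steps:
v(u, Q) = Q + u
-21585 + v(-63 - 1*(-86), 57) = -21585 + (57 + (-63 - 1*(-86))) = -21585 + (57 + (-63 + 86)) = -21585 + (57 + 23) = -21585 + 80 = -21505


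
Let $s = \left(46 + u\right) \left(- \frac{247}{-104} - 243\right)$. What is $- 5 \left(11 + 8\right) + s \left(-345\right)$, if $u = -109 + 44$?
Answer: $- \frac{12619135}{8} \approx -1.5774 \cdot 10^{6}$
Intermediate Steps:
$u = -65$
$s = \frac{36575}{8}$ ($s = \left(46 - 65\right) \left(- \frac{247}{-104} - 243\right) = - 19 \left(\left(-247\right) \left(- \frac{1}{104}\right) - 243\right) = - 19 \left(\frac{19}{8} - 243\right) = \left(-19\right) \left(- \frac{1925}{8}\right) = \frac{36575}{8} \approx 4571.9$)
$- 5 \left(11 + 8\right) + s \left(-345\right) = - 5 \left(11 + 8\right) + \frac{36575}{8} \left(-345\right) = \left(-5\right) 19 - \frac{12618375}{8} = -95 - \frac{12618375}{8} = - \frac{12619135}{8}$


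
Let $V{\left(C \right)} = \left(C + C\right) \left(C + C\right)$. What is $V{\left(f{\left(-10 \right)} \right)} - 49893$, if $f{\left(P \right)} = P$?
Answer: $-49493$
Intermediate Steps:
$V{\left(C \right)} = 4 C^{2}$ ($V{\left(C \right)} = 2 C 2 C = 4 C^{2}$)
$V{\left(f{\left(-10 \right)} \right)} - 49893 = 4 \left(-10\right)^{2} - 49893 = 4 \cdot 100 - 49893 = 400 - 49893 = -49493$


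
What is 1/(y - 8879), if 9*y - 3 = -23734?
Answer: -9/103642 ≈ -8.6837e-5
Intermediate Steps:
y = -23731/9 (y = ⅓ + (⅑)*(-23734) = ⅓ - 23734/9 = -23731/9 ≈ -2636.8)
1/(y - 8879) = 1/(-23731/9 - 8879) = 1/(-103642/9) = -9/103642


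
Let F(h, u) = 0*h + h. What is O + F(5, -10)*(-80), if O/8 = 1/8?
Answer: -399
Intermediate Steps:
F(h, u) = h (F(h, u) = 0 + h = h)
O = 1 (O = 8/8 = 8*(⅛) = 1)
O + F(5, -10)*(-80) = 1 + 5*(-80) = 1 - 400 = -399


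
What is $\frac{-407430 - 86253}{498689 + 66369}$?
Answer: $- \frac{493683}{565058} \approx -0.87369$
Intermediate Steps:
$\frac{-407430 - 86253}{498689 + 66369} = - \frac{493683}{565058}$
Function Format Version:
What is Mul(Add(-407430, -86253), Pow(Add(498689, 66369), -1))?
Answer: Rational(-493683, 565058) ≈ -0.87369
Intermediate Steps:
Mul(Add(-407430, -86253), Pow(Add(498689, 66369), -1)) = Mul(-493683, Pow(565058, -1)) = Mul(-493683, Rational(1, 565058)) = Rational(-493683, 565058)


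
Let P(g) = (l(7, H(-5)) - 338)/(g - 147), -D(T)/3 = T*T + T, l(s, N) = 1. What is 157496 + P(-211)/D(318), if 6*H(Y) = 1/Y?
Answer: 17158985714831/108948708 ≈ 1.5750e+5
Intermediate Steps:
H(Y) = 1/(6*Y)
D(T) = -3*T - 3*T**2 (D(T) = -3*(T*T + T) = -3*(T**2 + T) = -3*(T + T**2) = -3*T - 3*T**2)
P(g) = -337/(-147 + g) (P(g) = (1 - 338)/(g - 147) = -337/(-147 + g))
157496 + P(-211)/D(318) = 157496 + (-337/(-147 - 211))/((-3*318*(1 + 318))) = 157496 + (-337/(-358))/((-3*318*319)) = 157496 - 337*(-1/358)/(-304326) = 157496 + (337/358)*(-1/304326) = 157496 - 337/108948708 = 17158985714831/108948708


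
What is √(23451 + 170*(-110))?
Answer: √4751 ≈ 68.927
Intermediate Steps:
√(23451 + 170*(-110)) = √(23451 - 18700) = √4751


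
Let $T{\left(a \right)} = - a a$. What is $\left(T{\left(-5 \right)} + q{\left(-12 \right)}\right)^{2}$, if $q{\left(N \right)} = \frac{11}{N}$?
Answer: $\frac{96721}{144} \approx 671.67$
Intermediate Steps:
$T{\left(a \right)} = - a^{2}$
$\left(T{\left(-5 \right)} + q{\left(-12 \right)}\right)^{2} = \left(- \left(-5\right)^{2} + \frac{11}{-12}\right)^{2} = \left(\left(-1\right) 25 + 11 \left(- \frac{1}{12}\right)\right)^{2} = \left(-25 - \frac{11}{12}\right)^{2} = \left(- \frac{311}{12}\right)^{2} = \frac{96721}{144}$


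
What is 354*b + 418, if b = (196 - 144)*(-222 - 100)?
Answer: -5926958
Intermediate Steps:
b = -16744 (b = 52*(-322) = -16744)
354*b + 418 = 354*(-16744) + 418 = -5927376 + 418 = -5926958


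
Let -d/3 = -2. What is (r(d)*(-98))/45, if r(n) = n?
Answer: -196/15 ≈ -13.067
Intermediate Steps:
d = 6 (d = -3*(-2) = 6)
(r(d)*(-98))/45 = (6*(-98))/45 = -588*1/45 = -196/15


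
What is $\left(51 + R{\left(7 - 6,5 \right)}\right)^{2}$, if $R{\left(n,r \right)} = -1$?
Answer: $2500$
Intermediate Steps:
$\left(51 + R{\left(7 - 6,5 \right)}\right)^{2} = \left(51 - 1\right)^{2} = 50^{2} = 2500$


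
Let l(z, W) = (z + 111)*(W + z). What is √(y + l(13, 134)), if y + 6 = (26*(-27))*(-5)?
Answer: 2*√5433 ≈ 147.42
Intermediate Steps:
l(z, W) = (111 + z)*(W + z)
y = 3504 (y = -6 + (26*(-27))*(-5) = -6 - 702*(-5) = -6 + 3510 = 3504)
√(y + l(13, 134)) = √(3504 + (13² + 111*134 + 111*13 + 134*13)) = √(3504 + (169 + 14874 + 1443 + 1742)) = √(3504 + 18228) = √21732 = 2*√5433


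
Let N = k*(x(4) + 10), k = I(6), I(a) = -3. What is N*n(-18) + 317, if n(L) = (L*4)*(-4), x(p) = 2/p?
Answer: -8755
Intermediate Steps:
n(L) = -16*L (n(L) = (4*L)*(-4) = -16*L)
k = -3
N = -63/2 (N = -3*(2/4 + 10) = -3*(2*(¼) + 10) = -3*(½ + 10) = -3*21/2 = -63/2 ≈ -31.500)
N*n(-18) + 317 = -(-504)*(-18) + 317 = -63/2*288 + 317 = -9072 + 317 = -8755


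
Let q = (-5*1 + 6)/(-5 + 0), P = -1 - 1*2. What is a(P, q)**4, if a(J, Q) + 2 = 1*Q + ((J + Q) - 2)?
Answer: 1874161/625 ≈ 2998.7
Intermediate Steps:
P = -3 (P = -1 - 2 = -3)
q = -1/5 (q = (-5 + 6)/(-5) = 1*(-1/5) = -1/5 ≈ -0.20000)
a(J, Q) = -4 + J + 2*Q (a(J, Q) = -2 + (1*Q + ((J + Q) - 2)) = -2 + (Q + (-2 + J + Q)) = -2 + (-2 + J + 2*Q) = -4 + J + 2*Q)
a(P, q)**4 = (-4 - 3 + 2*(-1/5))**4 = (-4 - 3 - 2/5)**4 = (-37/5)**4 = 1874161/625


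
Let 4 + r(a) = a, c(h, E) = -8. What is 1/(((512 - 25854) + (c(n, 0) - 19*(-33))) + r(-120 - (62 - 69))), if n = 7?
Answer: -1/24840 ≈ -4.0258e-5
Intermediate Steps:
r(a) = -4 + a
1/(((512 - 25854) + (c(n, 0) - 19*(-33))) + r(-120 - (62 - 69))) = 1/(((512 - 25854) + (-8 - 19*(-33))) + (-4 + (-120 - (62 - 69)))) = 1/((-25342 + (-8 + 627)) + (-4 + (-120 - 1*(-7)))) = 1/((-25342 + 619) + (-4 + (-120 + 7))) = 1/(-24723 + (-4 - 113)) = 1/(-24723 - 117) = 1/(-24840) = -1/24840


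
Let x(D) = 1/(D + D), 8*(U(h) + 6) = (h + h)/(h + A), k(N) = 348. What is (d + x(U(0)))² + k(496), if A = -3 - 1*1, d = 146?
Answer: 3116113/144 ≈ 21640.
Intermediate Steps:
A = -4 (A = -3 - 1 = -4)
U(h) = -6 + h/(4*(-4 + h)) (U(h) = -6 + ((h + h)/(h - 4))/8 = -6 + ((2*h)/(-4 + h))/8 = -6 + (2*h/(-4 + h))/8 = -6 + h/(4*(-4 + h)))
x(D) = 1/(2*D)
(d + x(U(0)))² + k(496) = (146 + 1/(2*(((96 - 23*0)/(4*(-4 + 0))))))² + 348 = (146 + 1/(2*(((¼)*(96 + 0)/(-4)))))² + 348 = (146 + 1/(2*(((¼)*(-¼)*96))))² + 348 = (146 + (½)/(-6))² + 348 = (146 + (½)*(-⅙))² + 348 = (146 - 1/12)² + 348 = (1751/12)² + 348 = 3066001/144 + 348 = 3116113/144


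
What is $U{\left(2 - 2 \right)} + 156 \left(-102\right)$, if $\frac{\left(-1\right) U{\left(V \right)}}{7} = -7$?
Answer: $-15863$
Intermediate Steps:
$U{\left(V \right)} = 49$ ($U{\left(V \right)} = \left(-7\right) \left(-7\right) = 49$)
$U{\left(2 - 2 \right)} + 156 \left(-102\right) = 49 + 156 \left(-102\right) = 49 - 15912 = -15863$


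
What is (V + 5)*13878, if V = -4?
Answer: 13878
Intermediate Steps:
(V + 5)*13878 = (-4 + 5)*13878 = 1*13878 = 13878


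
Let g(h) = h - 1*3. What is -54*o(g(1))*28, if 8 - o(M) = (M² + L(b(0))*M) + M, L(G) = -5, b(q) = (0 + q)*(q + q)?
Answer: 6048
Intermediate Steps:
g(h) = -3 + h (g(h) = h - 3 = -3 + h)
b(q) = 2*q² (b(q) = q*(2*q) = 2*q²)
o(M) = 8 - M² + 4*M (o(M) = 8 - ((M² - 5*M) + M) = 8 - (M² - 4*M) = 8 + (-M² + 4*M) = 8 - M² + 4*M)
-54*o(g(1))*28 = -54*(8 - (-3 + 1)² + 4*(-3 + 1))*28 = -54*(8 - 1*(-2)² + 4*(-2))*28 = -54*(8 - 1*4 - 8)*28 = -54*(8 - 4 - 8)*28 = -54*(-4)*28 = 216*28 = 6048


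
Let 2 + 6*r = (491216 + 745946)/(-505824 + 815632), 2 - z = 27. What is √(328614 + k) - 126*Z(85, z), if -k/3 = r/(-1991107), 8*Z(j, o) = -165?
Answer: 10395/4 + √27042241753633160126101933/9071483492 ≈ 3172.0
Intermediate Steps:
z = -25 (z = 2 - 1*27 = 2 - 27 = -25)
Z(j, o) = -165/8 (Z(j, o) = (⅛)*(-165) = -165/8)
r = 308773/929424 (r = -⅓ + ((491216 + 745946)/(-505824 + 815632))/6 = -⅓ + (1237162/309808)/6 = -⅓ + (1237162*(1/309808))/6 = -⅓ + (⅙)*(618581/154904) = -⅓ + 618581/929424 = 308773/929424 ≈ 0.33222)
k = 308773/616860877456 (k = -308773/(309808*(-1991107)) = -308773*(-1)/(309808*1991107) = -3*(-308773/1850582632368) = 308773/616860877456 ≈ 5.0055e-7)
√(328614 + k) - 126*Z(85, z) = √(328614 + 308773/616860877456) - 126*(-165/8) = √(202709120384634757/616860877456) + 10395/4 = √27042241753633160126101933/9071483492 + 10395/4 = 10395/4 + √27042241753633160126101933/9071483492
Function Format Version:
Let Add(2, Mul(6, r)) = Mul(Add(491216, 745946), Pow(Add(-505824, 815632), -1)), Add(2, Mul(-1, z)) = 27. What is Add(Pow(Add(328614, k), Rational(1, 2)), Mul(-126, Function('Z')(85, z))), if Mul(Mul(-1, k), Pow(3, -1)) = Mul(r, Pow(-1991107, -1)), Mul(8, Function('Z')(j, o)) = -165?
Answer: Add(Rational(10395, 4), Mul(Rational(1, 9071483492), Pow(27042241753633160126101933, Rational(1, 2)))) ≈ 3172.0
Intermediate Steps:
z = -25 (z = Add(2, Mul(-1, 27)) = Add(2, -27) = -25)
Function('Z')(j, o) = Rational(-165, 8) (Function('Z')(j, o) = Mul(Rational(1, 8), -165) = Rational(-165, 8))
r = Rational(308773, 929424) (r = Add(Rational(-1, 3), Mul(Rational(1, 6), Mul(Add(491216, 745946), Pow(Add(-505824, 815632), -1)))) = Add(Rational(-1, 3), Mul(Rational(1, 6), Mul(1237162, Pow(309808, -1)))) = Add(Rational(-1, 3), Mul(Rational(1, 6), Mul(1237162, Rational(1, 309808)))) = Add(Rational(-1, 3), Mul(Rational(1, 6), Rational(618581, 154904))) = Add(Rational(-1, 3), Rational(618581, 929424)) = Rational(308773, 929424) ≈ 0.33222)
k = Rational(308773, 616860877456) (k = Mul(-3, Mul(Rational(308773, 929424), Pow(-1991107, -1))) = Mul(-3, Mul(Rational(308773, 929424), Rational(-1, 1991107))) = Mul(-3, Rational(-308773, 1850582632368)) = Rational(308773, 616860877456) ≈ 5.0055e-7)
Add(Pow(Add(328614, k), Rational(1, 2)), Mul(-126, Function('Z')(85, z))) = Add(Pow(Add(328614, Rational(308773, 616860877456)), Rational(1, 2)), Mul(-126, Rational(-165, 8))) = Add(Pow(Rational(202709120384634757, 616860877456), Rational(1, 2)), Rational(10395, 4)) = Add(Mul(Rational(1, 9071483492), Pow(27042241753633160126101933, Rational(1, 2))), Rational(10395, 4)) = Add(Rational(10395, 4), Mul(Rational(1, 9071483492), Pow(27042241753633160126101933, Rational(1, 2))))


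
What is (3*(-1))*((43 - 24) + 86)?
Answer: -315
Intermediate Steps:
(3*(-1))*((43 - 24) + 86) = -3*(19 + 86) = -3*105 = -315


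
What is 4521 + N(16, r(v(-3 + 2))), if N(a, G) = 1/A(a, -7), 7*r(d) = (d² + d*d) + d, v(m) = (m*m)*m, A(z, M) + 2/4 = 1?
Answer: 4523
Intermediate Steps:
A(z, M) = ½ (A(z, M) = -½ + 1 = ½)
v(m) = m³ (v(m) = m²*m = m³)
r(d) = d/7 + 2*d²/7 (r(d) = ((d² + d*d) + d)/7 = ((d² + d²) + d)/7 = (2*d² + d)/7 = (d + 2*d²)/7 = d/7 + 2*d²/7)
N(a, G) = 2 (N(a, G) = 1/(½) = 2)
4521 + N(16, r(v(-3 + 2))) = 4521 + 2 = 4523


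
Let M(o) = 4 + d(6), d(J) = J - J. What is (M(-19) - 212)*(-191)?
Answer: 39728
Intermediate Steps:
d(J) = 0
M(o) = 4 (M(o) = 4 + 0 = 4)
(M(-19) - 212)*(-191) = (4 - 212)*(-191) = -208*(-191) = 39728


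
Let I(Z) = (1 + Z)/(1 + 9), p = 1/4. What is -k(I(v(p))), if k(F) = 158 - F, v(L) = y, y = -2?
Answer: -1581/10 ≈ -158.10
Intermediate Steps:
p = 1/4 ≈ 0.25000
v(L) = -2
I(Z) = 1/10 + Z/10 (I(Z) = (1 + Z)/10 = (1 + Z)*(1/10) = 1/10 + Z/10)
-k(I(v(p))) = -(158 - (1/10 + (1/10)*(-2))) = -(158 - (1/10 - 1/5)) = -(158 - 1*(-1/10)) = -(158 + 1/10) = -1*1581/10 = -1581/10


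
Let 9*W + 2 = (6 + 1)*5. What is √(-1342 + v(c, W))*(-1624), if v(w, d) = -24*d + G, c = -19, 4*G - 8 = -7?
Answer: -812*I*√5719 ≈ -61407.0*I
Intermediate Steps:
G = ¼ (G = 2 + (¼)*(-7) = 2 - 7/4 = ¼ ≈ 0.25000)
W = 11/3 (W = -2/9 + ((6 + 1)*5)/9 = -2/9 + (7*5)/9 = -2/9 + (⅑)*35 = -2/9 + 35/9 = 11/3 ≈ 3.6667)
v(w, d) = ¼ - 24*d (v(w, d) = -24*d + ¼ = ¼ - 24*d)
√(-1342 + v(c, W))*(-1624) = √(-1342 + (¼ - 24*11/3))*(-1624) = √(-1342 + (¼ - 88))*(-1624) = √(-1342 - 351/4)*(-1624) = √(-5719/4)*(-1624) = (I*√5719/2)*(-1624) = -812*I*√5719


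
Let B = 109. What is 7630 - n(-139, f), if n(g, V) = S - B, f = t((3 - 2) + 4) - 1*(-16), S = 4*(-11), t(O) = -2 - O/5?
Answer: 7783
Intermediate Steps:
t(O) = -2 - O/5
S = -44
f = 13 (f = (-2 - ((3 - 2) + 4)/5) - 1*(-16) = (-2 - (1 + 4)/5) + 16 = (-2 - 1/5*5) + 16 = (-2 - 1) + 16 = -3 + 16 = 13)
n(g, V) = -153 (n(g, V) = -44 - 1*109 = -44 - 109 = -153)
7630 - n(-139, f) = 7630 - 1*(-153) = 7630 + 153 = 7783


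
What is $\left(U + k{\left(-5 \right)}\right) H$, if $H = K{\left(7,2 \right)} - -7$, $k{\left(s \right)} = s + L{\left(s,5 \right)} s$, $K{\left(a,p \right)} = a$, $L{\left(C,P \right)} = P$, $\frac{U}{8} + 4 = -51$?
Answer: $-6580$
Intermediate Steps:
$U = -440$ ($U = -32 + 8 \left(-51\right) = -32 - 408 = -440$)
$k{\left(s \right)} = 6 s$ ($k{\left(s \right)} = s + 5 s = 6 s$)
$H = 14$ ($H = 7 - -7 = 7 + 7 = 14$)
$\left(U + k{\left(-5 \right)}\right) H = \left(-440 + 6 \left(-5\right)\right) 14 = \left(-440 - 30\right) 14 = \left(-470\right) 14 = -6580$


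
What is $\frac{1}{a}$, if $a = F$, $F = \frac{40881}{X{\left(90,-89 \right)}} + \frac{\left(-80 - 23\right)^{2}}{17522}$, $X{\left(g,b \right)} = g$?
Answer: $\frac{131415}{59772641} \approx 0.0021986$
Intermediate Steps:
$F = \frac{59772641}{131415}$ ($F = \frac{40881}{90} + \frac{\left(-80 - 23\right)^{2}}{17522} = 40881 \cdot \frac{1}{90} + \left(-103\right)^{2} \cdot \frac{1}{17522} = \frac{13627}{30} + 10609 \cdot \frac{1}{17522} = \frac{13627}{30} + \frac{10609}{17522} = \frac{59772641}{131415} \approx 454.84$)
$a = \frac{59772641}{131415} \approx 454.84$
$\frac{1}{a} = \frac{1}{\frac{59772641}{131415}} = \frac{131415}{59772641}$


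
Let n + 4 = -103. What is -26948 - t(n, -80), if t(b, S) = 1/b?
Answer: -2883435/107 ≈ -26948.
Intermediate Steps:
n = -107 (n = -4 - 103 = -107)
-26948 - t(n, -80) = -26948 - 1/(-107) = -26948 - 1*(-1/107) = -26948 + 1/107 = -2883435/107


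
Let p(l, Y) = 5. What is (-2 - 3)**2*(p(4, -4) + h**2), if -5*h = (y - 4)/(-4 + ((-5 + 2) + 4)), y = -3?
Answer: 1174/9 ≈ 130.44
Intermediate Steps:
h = -7/15 (h = -(-3 - 4)/(5*(-4 + ((-5 + 2) + 4))) = -(-7)/(5*(-4 + (-3 + 4))) = -(-7)/(5*(-4 + 1)) = -(-7)/(5*(-3)) = -(-7)*(-1)/(5*3) = -1/5*7/3 = -7/15 ≈ -0.46667)
(-2 - 3)**2*(p(4, -4) + h**2) = (-2 - 3)**2*(5 + (-7/15)**2) = (-5)**2*(5 + 49/225) = 25*(1174/225) = 1174/9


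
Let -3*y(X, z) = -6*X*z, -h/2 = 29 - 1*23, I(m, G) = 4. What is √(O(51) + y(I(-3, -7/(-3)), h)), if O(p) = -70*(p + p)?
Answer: 6*I*√201 ≈ 85.065*I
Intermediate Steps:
h = -12 (h = -2*(29 - 1*23) = -2*(29 - 23) = -2*6 = -12)
y(X, z) = 2*X*z (y(X, z) = -(-1)*(6*X)*z/3 = -(-1)*6*X*z/3 = -(-2)*X*z = 2*X*z)
O(p) = -140*p
√(O(51) + y(I(-3, -7/(-3)), h)) = √(-140*51 + 2*4*(-12)) = √(-7140 - 96) = √(-7236) = 6*I*√201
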